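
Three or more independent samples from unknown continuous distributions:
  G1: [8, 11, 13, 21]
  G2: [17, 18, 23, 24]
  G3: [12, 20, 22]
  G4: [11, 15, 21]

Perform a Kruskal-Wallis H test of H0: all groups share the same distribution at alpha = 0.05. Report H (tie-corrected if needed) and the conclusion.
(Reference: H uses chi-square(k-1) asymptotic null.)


Step 1: Combine all N = 14 observations and assign midranks.
sorted (value, group, rank): (8,G1,1), (11,G1,2.5), (11,G4,2.5), (12,G3,4), (13,G1,5), (15,G4,6), (17,G2,7), (18,G2,8), (20,G3,9), (21,G1,10.5), (21,G4,10.5), (22,G3,12), (23,G2,13), (24,G2,14)
Step 2: Sum ranks within each group.
R_1 = 19 (n_1 = 4)
R_2 = 42 (n_2 = 4)
R_3 = 25 (n_3 = 3)
R_4 = 19 (n_4 = 3)
Step 3: H = 12/(N(N+1)) * sum(R_i^2/n_i) - 3(N+1)
     = 12/(14*15) * (19^2/4 + 42^2/4 + 25^2/3 + 19^2/3) - 3*15
     = 0.057143 * 859.917 - 45
     = 4.138095.
Step 4: Ties present; correction factor C = 1 - 12/(14^3 - 14) = 0.995604. Corrected H = 4.138095 / 0.995604 = 4.156365.
Step 5: Under H0, H ~ chi^2(3); p-value = 0.245067.
Step 6: alpha = 0.05. fail to reject H0.

H = 4.1564, df = 3, p = 0.245067, fail to reject H0.


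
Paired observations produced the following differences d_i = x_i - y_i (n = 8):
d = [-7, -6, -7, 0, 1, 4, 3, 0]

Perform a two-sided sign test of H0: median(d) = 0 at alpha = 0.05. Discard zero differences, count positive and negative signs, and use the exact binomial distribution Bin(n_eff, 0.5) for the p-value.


Step 1: Discard zero differences. Original n = 8; n_eff = number of nonzero differences = 6.
Nonzero differences (with sign): -7, -6, -7, +1, +4, +3
Step 2: Count signs: positive = 3, negative = 3.
Step 3: Under H0: P(positive) = 0.5, so the number of positives S ~ Bin(6, 0.5).
Step 4: Two-sided exact p-value = sum of Bin(6,0.5) probabilities at or below the observed probability = 1.000000.
Step 5: alpha = 0.05. fail to reject H0.

n_eff = 6, pos = 3, neg = 3, p = 1.000000, fail to reject H0.


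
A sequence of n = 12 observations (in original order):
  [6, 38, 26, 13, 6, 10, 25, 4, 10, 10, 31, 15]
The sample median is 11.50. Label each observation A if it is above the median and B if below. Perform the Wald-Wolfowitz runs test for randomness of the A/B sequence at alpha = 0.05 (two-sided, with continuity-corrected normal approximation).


Step 1: Compute median = 11.50; label A = above, B = below.
Labels in order: BAAABBABBBAA  (n_A = 6, n_B = 6)
Step 2: Count runs R = 6.
Step 3: Under H0 (random ordering), E[R] = 2*n_A*n_B/(n_A+n_B) + 1 = 2*6*6/12 + 1 = 7.0000.
        Var[R] = 2*n_A*n_B*(2*n_A*n_B - n_A - n_B) / ((n_A+n_B)^2 * (n_A+n_B-1)) = 4320/1584 = 2.7273.
        SD[R] = 1.6514.
Step 4: Continuity-corrected z = (R + 0.5 - E[R]) / SD[R] = (6 + 0.5 - 7.0000) / 1.6514 = -0.3028.
Step 5: Two-sided p-value via normal approximation = 2*(1 - Phi(|z|)) = 0.762069.
Step 6: alpha = 0.05. fail to reject H0.

R = 6, z = -0.3028, p = 0.762069, fail to reject H0.


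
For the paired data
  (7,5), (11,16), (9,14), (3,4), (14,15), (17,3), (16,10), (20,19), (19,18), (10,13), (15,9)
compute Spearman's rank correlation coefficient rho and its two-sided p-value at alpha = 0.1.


Step 1: Rank x and y separately (midranks; no ties here).
rank(x): 7->2, 11->5, 9->3, 3->1, 14->6, 17->9, 16->8, 20->11, 19->10, 10->4, 15->7
rank(y): 5->3, 16->9, 14->7, 4->2, 15->8, 3->1, 10->5, 19->11, 18->10, 13->6, 9->4
Step 2: d_i = R_x(i) - R_y(i); compute d_i^2.
  (2-3)^2=1, (5-9)^2=16, (3-7)^2=16, (1-2)^2=1, (6-8)^2=4, (9-1)^2=64, (8-5)^2=9, (11-11)^2=0, (10-10)^2=0, (4-6)^2=4, (7-4)^2=9
sum(d^2) = 124.
Step 3: rho = 1 - 6*124 / (11*(11^2 - 1)) = 1 - 744/1320 = 0.436364.
Step 4: Under H0, t = rho * sqrt((n-2)/(1-rho^2)) = 1.4549 ~ t(9).
Step 5: Two-sided p-value from the t-distribution with 9 df = 0.179665.
Step 6: alpha = 0.1. fail to reject H0.

rho = 0.4364, p = 0.179665, fail to reject H0 at alpha = 0.1.


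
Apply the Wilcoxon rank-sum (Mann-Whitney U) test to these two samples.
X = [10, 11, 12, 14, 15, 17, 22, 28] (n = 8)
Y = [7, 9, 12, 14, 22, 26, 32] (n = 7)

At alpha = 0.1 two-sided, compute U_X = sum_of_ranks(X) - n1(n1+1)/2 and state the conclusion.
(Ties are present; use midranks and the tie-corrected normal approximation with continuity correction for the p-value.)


Step 1: Combine and sort all 15 observations; assign midranks.
sorted (value, group): (7,Y), (9,Y), (10,X), (11,X), (12,X), (12,Y), (14,X), (14,Y), (15,X), (17,X), (22,X), (22,Y), (26,Y), (28,X), (32,Y)
ranks: 7->1, 9->2, 10->3, 11->4, 12->5.5, 12->5.5, 14->7.5, 14->7.5, 15->9, 17->10, 22->11.5, 22->11.5, 26->13, 28->14, 32->15
Step 2: Rank sum for X: R1 = 3 + 4 + 5.5 + 7.5 + 9 + 10 + 11.5 + 14 = 64.5.
Step 3: U_X = R1 - n1(n1+1)/2 = 64.5 - 8*9/2 = 64.5 - 36 = 28.5.
       U_Y = n1*n2 - U_X = 56 - 28.5 = 27.5.
Step 4: Ties are present, so use the tie-corrected normal approximation (with continuity correction) for the p-value.
Step 5: p-value = 1.000000; compare to alpha = 0.1. fail to reject H0.

U_X = 28.5, p = 1.000000, fail to reject H0 at alpha = 0.1.


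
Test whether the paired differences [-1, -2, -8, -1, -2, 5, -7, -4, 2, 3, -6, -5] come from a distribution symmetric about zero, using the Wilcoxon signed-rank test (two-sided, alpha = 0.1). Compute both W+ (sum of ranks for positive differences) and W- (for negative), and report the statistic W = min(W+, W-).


Step 1: Drop any zero differences (none here) and take |d_i|.
|d| = [1, 2, 8, 1, 2, 5, 7, 4, 2, 3, 6, 5]
Step 2: Midrank |d_i| (ties get averaged ranks).
ranks: |1|->1.5, |2|->4, |8|->12, |1|->1.5, |2|->4, |5|->8.5, |7|->11, |4|->7, |2|->4, |3|->6, |6|->10, |5|->8.5
Step 3: Attach original signs; sum ranks with positive sign and with negative sign.
W+ = 8.5 + 4 + 6 = 18.5
W- = 1.5 + 4 + 12 + 1.5 + 4 + 11 + 7 + 10 + 8.5 = 59.5
(Check: W+ + W- = 78 should equal n(n+1)/2 = 78.)
Step 4: Test statistic W = min(W+, W-) = 18.5.
Step 5: Ties in |d|, so use the tie-corrected normal approximation.
        E[W] = n(n+1)/4 = 12*13/4 = 39.
        Tie groups: |d|=1 (t=2), |d|=2 (t=3), |d|=5 (t=2); sum(t^3 - t) = 36.
        Var[W] = n(n+1)(2n+1)/24 - sum(t^3-t)/48 = 3900/24 - 36/48 = 161.75.
        z = (W - E[W]) / sqrt(Var[W]) = (18.5 - 39) / 12.7181 = -1.6119.
        Two-sided p = 2*Phi(z) = 0.106989.
Step 6: alpha = 0.1. fail to reject H0.

W+ = 18.5, W- = 59.5, W = min = 18.5, p = 0.106989, fail to reject H0.


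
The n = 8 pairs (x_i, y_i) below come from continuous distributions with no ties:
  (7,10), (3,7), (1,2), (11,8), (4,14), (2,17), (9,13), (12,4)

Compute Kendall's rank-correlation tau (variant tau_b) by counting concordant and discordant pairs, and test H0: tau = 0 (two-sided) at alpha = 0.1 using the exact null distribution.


Step 1: Enumerate the 28 unordered pairs (i,j) with i<j and classify each by sign(x_j-x_i) * sign(y_j-y_i).
  (1,2):dx=-4,dy=-3->C; (1,3):dx=-6,dy=-8->C; (1,4):dx=+4,dy=-2->D; (1,5):dx=-3,dy=+4->D
  (1,6):dx=-5,dy=+7->D; (1,7):dx=+2,dy=+3->C; (1,8):dx=+5,dy=-6->D; (2,3):dx=-2,dy=-5->C
  (2,4):dx=+8,dy=+1->C; (2,5):dx=+1,dy=+7->C; (2,6):dx=-1,dy=+10->D; (2,7):dx=+6,dy=+6->C
  (2,8):dx=+9,dy=-3->D; (3,4):dx=+10,dy=+6->C; (3,5):dx=+3,dy=+12->C; (3,6):dx=+1,dy=+15->C
  (3,7):dx=+8,dy=+11->C; (3,8):dx=+11,dy=+2->C; (4,5):dx=-7,dy=+6->D; (4,6):dx=-9,dy=+9->D
  (4,7):dx=-2,dy=+5->D; (4,8):dx=+1,dy=-4->D; (5,6):dx=-2,dy=+3->D; (5,7):dx=+5,dy=-1->D
  (5,8):dx=+8,dy=-10->D; (6,7):dx=+7,dy=-4->D; (6,8):dx=+10,dy=-13->D; (7,8):dx=+3,dy=-9->D
Step 2: C = 12, D = 16, total pairs = 28.
Step 3: tau = (C - D)/(n(n-1)/2) = (12 - 16)/28 = -0.142857.
Step 4: Exact two-sided p-value (enumerate n! = 40320 permutations of y under H0): p = 0.719544.
Step 5: alpha = 0.1. fail to reject H0.

tau_b = -0.1429 (C=12, D=16), p = 0.719544, fail to reject H0.


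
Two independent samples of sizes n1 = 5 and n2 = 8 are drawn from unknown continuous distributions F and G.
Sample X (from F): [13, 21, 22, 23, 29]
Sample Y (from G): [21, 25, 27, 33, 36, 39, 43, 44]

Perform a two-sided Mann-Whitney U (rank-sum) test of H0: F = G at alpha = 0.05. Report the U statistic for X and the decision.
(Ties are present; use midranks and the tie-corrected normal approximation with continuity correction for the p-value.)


Step 1: Combine and sort all 13 observations; assign midranks.
sorted (value, group): (13,X), (21,X), (21,Y), (22,X), (23,X), (25,Y), (27,Y), (29,X), (33,Y), (36,Y), (39,Y), (43,Y), (44,Y)
ranks: 13->1, 21->2.5, 21->2.5, 22->4, 23->5, 25->6, 27->7, 29->8, 33->9, 36->10, 39->11, 43->12, 44->13
Step 2: Rank sum for X: R1 = 1 + 2.5 + 4 + 5 + 8 = 20.5.
Step 3: U_X = R1 - n1(n1+1)/2 = 20.5 - 5*6/2 = 20.5 - 15 = 5.5.
       U_Y = n1*n2 - U_X = 40 - 5.5 = 34.5.
Step 4: Ties are present, so use the tie-corrected normal approximation (with continuity correction) for the p-value.
Step 5: p-value = 0.040149; compare to alpha = 0.05. reject H0.

U_X = 5.5, p = 0.040149, reject H0 at alpha = 0.05.


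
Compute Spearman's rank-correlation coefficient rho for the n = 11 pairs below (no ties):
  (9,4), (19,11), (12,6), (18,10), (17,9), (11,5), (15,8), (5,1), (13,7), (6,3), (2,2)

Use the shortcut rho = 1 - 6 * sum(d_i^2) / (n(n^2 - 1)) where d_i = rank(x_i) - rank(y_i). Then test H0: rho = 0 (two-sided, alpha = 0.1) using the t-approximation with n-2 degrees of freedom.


Step 1: Rank x and y separately (midranks; no ties here).
rank(x): 9->4, 19->11, 12->6, 18->10, 17->9, 11->5, 15->8, 5->2, 13->7, 6->3, 2->1
rank(y): 4->4, 11->11, 6->6, 10->10, 9->9, 5->5, 8->8, 1->1, 7->7, 3->3, 2->2
Step 2: d_i = R_x(i) - R_y(i); compute d_i^2.
  (4-4)^2=0, (11-11)^2=0, (6-6)^2=0, (10-10)^2=0, (9-9)^2=0, (5-5)^2=0, (8-8)^2=0, (2-1)^2=1, (7-7)^2=0, (3-3)^2=0, (1-2)^2=1
sum(d^2) = 2.
Step 3: rho = 1 - 6*2 / (11*(11^2 - 1)) = 1 - 12/1320 = 0.990909.
Step 4: Under H0, t = rho * sqrt((n-2)/(1-rho^2)) = 22.0966 ~ t(9).
Step 5: Two-sided p-value from the t-distribution with 9 df = 0.000000.
Step 6: alpha = 0.1. reject H0.

rho = 0.9909, p = 0.000000, reject H0 at alpha = 0.1.


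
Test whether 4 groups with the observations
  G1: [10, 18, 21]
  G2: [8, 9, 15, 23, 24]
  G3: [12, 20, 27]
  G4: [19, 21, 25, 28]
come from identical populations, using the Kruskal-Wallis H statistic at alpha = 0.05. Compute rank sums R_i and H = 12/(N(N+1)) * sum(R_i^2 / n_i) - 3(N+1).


Step 1: Combine all N = 15 observations and assign midranks.
sorted (value, group, rank): (8,G2,1), (9,G2,2), (10,G1,3), (12,G3,4), (15,G2,5), (18,G1,6), (19,G4,7), (20,G3,8), (21,G1,9.5), (21,G4,9.5), (23,G2,11), (24,G2,12), (25,G4,13), (27,G3,14), (28,G4,15)
Step 2: Sum ranks within each group.
R_1 = 18.5 (n_1 = 3)
R_2 = 31 (n_2 = 5)
R_3 = 26 (n_3 = 3)
R_4 = 44.5 (n_4 = 4)
Step 3: H = 12/(N(N+1)) * sum(R_i^2/n_i) - 3(N+1)
     = 12/(15*16) * (18.5^2/3 + 31^2/5 + 26^2/3 + 44.5^2/4) - 3*16
     = 0.050000 * 1026.68 - 48
     = 3.333958.
Step 4: Ties present; correction factor C = 1 - 6/(15^3 - 15) = 0.998214. Corrected H = 3.333958 / 0.998214 = 3.339922.
Step 5: Under H0, H ~ chi^2(3); p-value = 0.342125.
Step 6: alpha = 0.05. fail to reject H0.

H = 3.3399, df = 3, p = 0.342125, fail to reject H0.


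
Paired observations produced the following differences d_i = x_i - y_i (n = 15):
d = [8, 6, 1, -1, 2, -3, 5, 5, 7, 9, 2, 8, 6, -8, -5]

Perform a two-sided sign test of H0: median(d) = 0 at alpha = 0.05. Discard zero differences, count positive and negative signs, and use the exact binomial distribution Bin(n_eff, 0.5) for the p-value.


Step 1: Discard zero differences. Original n = 15; n_eff = number of nonzero differences = 15.
Nonzero differences (with sign): +8, +6, +1, -1, +2, -3, +5, +5, +7, +9, +2, +8, +6, -8, -5
Step 2: Count signs: positive = 11, negative = 4.
Step 3: Under H0: P(positive) = 0.5, so the number of positives S ~ Bin(15, 0.5).
Step 4: Two-sided exact p-value = sum of Bin(15,0.5) probabilities at or below the observed probability = 0.118469.
Step 5: alpha = 0.05. fail to reject H0.

n_eff = 15, pos = 11, neg = 4, p = 0.118469, fail to reject H0.


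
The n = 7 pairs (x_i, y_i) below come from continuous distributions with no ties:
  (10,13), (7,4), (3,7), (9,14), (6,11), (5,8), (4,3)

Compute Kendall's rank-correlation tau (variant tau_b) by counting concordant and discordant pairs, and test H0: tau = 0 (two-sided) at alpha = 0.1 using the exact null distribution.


Step 1: Enumerate the 21 unordered pairs (i,j) with i<j and classify each by sign(x_j-x_i) * sign(y_j-y_i).
  (1,2):dx=-3,dy=-9->C; (1,3):dx=-7,dy=-6->C; (1,4):dx=-1,dy=+1->D; (1,5):dx=-4,dy=-2->C
  (1,6):dx=-5,dy=-5->C; (1,7):dx=-6,dy=-10->C; (2,3):dx=-4,dy=+3->D; (2,4):dx=+2,dy=+10->C
  (2,5):dx=-1,dy=+7->D; (2,6):dx=-2,dy=+4->D; (2,7):dx=-3,dy=-1->C; (3,4):dx=+6,dy=+7->C
  (3,5):dx=+3,dy=+4->C; (3,6):dx=+2,dy=+1->C; (3,7):dx=+1,dy=-4->D; (4,5):dx=-3,dy=-3->C
  (4,6):dx=-4,dy=-6->C; (4,7):dx=-5,dy=-11->C; (5,6):dx=-1,dy=-3->C; (5,7):dx=-2,dy=-8->C
  (6,7):dx=-1,dy=-5->C
Step 2: C = 16, D = 5, total pairs = 21.
Step 3: tau = (C - D)/(n(n-1)/2) = (16 - 5)/21 = 0.523810.
Step 4: Exact two-sided p-value (enumerate n! = 5040 permutations of y under H0): p = 0.136111.
Step 5: alpha = 0.1. fail to reject H0.

tau_b = 0.5238 (C=16, D=5), p = 0.136111, fail to reject H0.


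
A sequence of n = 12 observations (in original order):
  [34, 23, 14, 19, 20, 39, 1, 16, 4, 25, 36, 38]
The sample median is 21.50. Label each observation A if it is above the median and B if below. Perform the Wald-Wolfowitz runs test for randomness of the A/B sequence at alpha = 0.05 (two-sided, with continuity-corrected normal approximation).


Step 1: Compute median = 21.50; label A = above, B = below.
Labels in order: AABBBABBBAAA  (n_A = 6, n_B = 6)
Step 2: Count runs R = 5.
Step 3: Under H0 (random ordering), E[R] = 2*n_A*n_B/(n_A+n_B) + 1 = 2*6*6/12 + 1 = 7.0000.
        Var[R] = 2*n_A*n_B*(2*n_A*n_B - n_A - n_B) / ((n_A+n_B)^2 * (n_A+n_B-1)) = 4320/1584 = 2.7273.
        SD[R] = 1.6514.
Step 4: Continuity-corrected z = (R + 0.5 - E[R]) / SD[R] = (5 + 0.5 - 7.0000) / 1.6514 = -0.9083.
Step 5: Two-sided p-value via normal approximation = 2*(1 - Phi(|z|)) = 0.363722.
Step 6: alpha = 0.05. fail to reject H0.

R = 5, z = -0.9083, p = 0.363722, fail to reject H0.


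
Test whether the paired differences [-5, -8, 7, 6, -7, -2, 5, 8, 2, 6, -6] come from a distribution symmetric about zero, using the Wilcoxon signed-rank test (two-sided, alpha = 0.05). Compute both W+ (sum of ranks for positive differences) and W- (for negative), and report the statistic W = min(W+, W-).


Step 1: Drop any zero differences (none here) and take |d_i|.
|d| = [5, 8, 7, 6, 7, 2, 5, 8, 2, 6, 6]
Step 2: Midrank |d_i| (ties get averaged ranks).
ranks: |5|->3.5, |8|->10.5, |7|->8.5, |6|->6, |7|->8.5, |2|->1.5, |5|->3.5, |8|->10.5, |2|->1.5, |6|->6, |6|->6
Step 3: Attach original signs; sum ranks with positive sign and with negative sign.
W+ = 8.5 + 6 + 3.5 + 10.5 + 1.5 + 6 = 36
W- = 3.5 + 10.5 + 8.5 + 1.5 + 6 = 30
(Check: W+ + W- = 66 should equal n(n+1)/2 = 66.)
Step 4: Test statistic W = min(W+, W-) = 30.
Step 5: Ties in |d|, so use the tie-corrected normal approximation.
        E[W] = n(n+1)/4 = 11*12/4 = 33.
        Tie groups: |d|=2 (t=2), |d|=5 (t=2), |d|=6 (t=3), |d|=7 (t=2), |d|=8 (t=2); sum(t^3 - t) = 48.
        Var[W] = n(n+1)(2n+1)/24 - sum(t^3-t)/48 = 3036/24 - 48/48 = 125.5.
        z = (W - E[W]) / sqrt(Var[W]) = (30 - 33) / 11.2027 = -0.2678.
        Two-sided p = 2*Phi(z) = 0.788859.
Step 6: alpha = 0.05. fail to reject H0.

W+ = 36, W- = 30, W = min = 30, p = 0.788859, fail to reject H0.


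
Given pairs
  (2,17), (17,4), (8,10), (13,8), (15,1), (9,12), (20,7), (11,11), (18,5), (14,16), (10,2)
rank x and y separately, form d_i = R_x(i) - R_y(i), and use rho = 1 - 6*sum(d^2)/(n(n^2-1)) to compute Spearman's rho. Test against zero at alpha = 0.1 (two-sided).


Step 1: Rank x and y separately (midranks; no ties here).
rank(x): 2->1, 17->9, 8->2, 13->6, 15->8, 9->3, 20->11, 11->5, 18->10, 14->7, 10->4
rank(y): 17->11, 4->3, 10->7, 8->6, 1->1, 12->9, 7->5, 11->8, 5->4, 16->10, 2->2
Step 2: d_i = R_x(i) - R_y(i); compute d_i^2.
  (1-11)^2=100, (9-3)^2=36, (2-7)^2=25, (6-6)^2=0, (8-1)^2=49, (3-9)^2=36, (11-5)^2=36, (5-8)^2=9, (10-4)^2=36, (7-10)^2=9, (4-2)^2=4
sum(d^2) = 340.
Step 3: rho = 1 - 6*340 / (11*(11^2 - 1)) = 1 - 2040/1320 = -0.545455.
Step 4: Under H0, t = rho * sqrt((n-2)/(1-rho^2)) = -1.9524 ~ t(9).
Step 5: Two-sided p-value from the t-distribution with 9 df = 0.082651.
Step 6: alpha = 0.1. reject H0.

rho = -0.5455, p = 0.082651, reject H0 at alpha = 0.1.


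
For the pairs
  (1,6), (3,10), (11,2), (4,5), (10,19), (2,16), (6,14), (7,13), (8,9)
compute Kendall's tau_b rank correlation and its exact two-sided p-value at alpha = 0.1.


Step 1: Enumerate the 36 unordered pairs (i,j) with i<j and classify each by sign(x_j-x_i) * sign(y_j-y_i).
  (1,2):dx=+2,dy=+4->C; (1,3):dx=+10,dy=-4->D; (1,4):dx=+3,dy=-1->D; (1,5):dx=+9,dy=+13->C
  (1,6):dx=+1,dy=+10->C; (1,7):dx=+5,dy=+8->C; (1,8):dx=+6,dy=+7->C; (1,9):dx=+7,dy=+3->C
  (2,3):dx=+8,dy=-8->D; (2,4):dx=+1,dy=-5->D; (2,5):dx=+7,dy=+9->C; (2,6):dx=-1,dy=+6->D
  (2,7):dx=+3,dy=+4->C; (2,8):dx=+4,dy=+3->C; (2,9):dx=+5,dy=-1->D; (3,4):dx=-7,dy=+3->D
  (3,5):dx=-1,dy=+17->D; (3,6):dx=-9,dy=+14->D; (3,7):dx=-5,dy=+12->D; (3,8):dx=-4,dy=+11->D
  (3,9):dx=-3,dy=+7->D; (4,5):dx=+6,dy=+14->C; (4,6):dx=-2,dy=+11->D; (4,7):dx=+2,dy=+9->C
  (4,8):dx=+3,dy=+8->C; (4,9):dx=+4,dy=+4->C; (5,6):dx=-8,dy=-3->C; (5,7):dx=-4,dy=-5->C
  (5,8):dx=-3,dy=-6->C; (5,9):dx=-2,dy=-10->C; (6,7):dx=+4,dy=-2->D; (6,8):dx=+5,dy=-3->D
  (6,9):dx=+6,dy=-7->D; (7,8):dx=+1,dy=-1->D; (7,9):dx=+2,dy=-5->D; (8,9):dx=+1,dy=-4->D
Step 2: C = 17, D = 19, total pairs = 36.
Step 3: tau = (C - D)/(n(n-1)/2) = (17 - 19)/36 = -0.055556.
Step 4: Exact two-sided p-value (enumerate n! = 362880 permutations of y under H0): p = 0.919455.
Step 5: alpha = 0.1. fail to reject H0.

tau_b = -0.0556 (C=17, D=19), p = 0.919455, fail to reject H0.


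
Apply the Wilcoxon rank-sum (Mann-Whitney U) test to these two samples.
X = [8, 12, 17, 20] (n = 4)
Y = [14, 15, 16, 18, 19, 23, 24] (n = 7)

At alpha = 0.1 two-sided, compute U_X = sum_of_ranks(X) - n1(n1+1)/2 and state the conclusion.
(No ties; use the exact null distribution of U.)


Step 1: Combine and sort all 11 observations; assign midranks.
sorted (value, group): (8,X), (12,X), (14,Y), (15,Y), (16,Y), (17,X), (18,Y), (19,Y), (20,X), (23,Y), (24,Y)
ranks: 8->1, 12->2, 14->3, 15->4, 16->5, 17->6, 18->7, 19->8, 20->9, 23->10, 24->11
Step 2: Rank sum for X: R1 = 1 + 2 + 6 + 9 = 18.
Step 3: U_X = R1 - n1(n1+1)/2 = 18 - 4*5/2 = 18 - 10 = 8.
       U_Y = n1*n2 - U_X = 28 - 8 = 20.
Step 4: No ties, so the exact null distribution of U (based on enumerating the C(11,4) = 330 equally likely rank assignments) gives the two-sided p-value.
Step 5: p-value = 0.315152; compare to alpha = 0.1. fail to reject H0.

U_X = 8, p = 0.315152, fail to reject H0 at alpha = 0.1.


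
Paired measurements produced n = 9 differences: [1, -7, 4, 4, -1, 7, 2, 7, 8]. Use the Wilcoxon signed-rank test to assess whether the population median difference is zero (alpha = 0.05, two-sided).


Step 1: Drop any zero differences (none here) and take |d_i|.
|d| = [1, 7, 4, 4, 1, 7, 2, 7, 8]
Step 2: Midrank |d_i| (ties get averaged ranks).
ranks: |1|->1.5, |7|->7, |4|->4.5, |4|->4.5, |1|->1.5, |7|->7, |2|->3, |7|->7, |8|->9
Step 3: Attach original signs; sum ranks with positive sign and with negative sign.
W+ = 1.5 + 4.5 + 4.5 + 7 + 3 + 7 + 9 = 36.5
W- = 7 + 1.5 = 8.5
(Check: W+ + W- = 45 should equal n(n+1)/2 = 45.)
Step 4: Test statistic W = min(W+, W-) = 8.5.
Step 5: Ties in |d|, so use the tie-corrected normal approximation.
        E[W] = n(n+1)/4 = 9*10/4 = 22.5.
        Tie groups: |d|=1 (t=2), |d|=4 (t=2), |d|=7 (t=3); sum(t^3 - t) = 36.
        Var[W] = n(n+1)(2n+1)/24 - sum(t^3-t)/48 = 1710/24 - 36/48 = 70.5.
        z = (W - E[W]) / sqrt(Var[W]) = (8.5 - 22.5) / 8.3964 = -1.6674.
        Two-sided p = 2*Phi(z) = 0.095440.
Step 6: alpha = 0.05. fail to reject H0.

W+ = 36.5, W- = 8.5, W = min = 8.5, p = 0.095440, fail to reject H0.


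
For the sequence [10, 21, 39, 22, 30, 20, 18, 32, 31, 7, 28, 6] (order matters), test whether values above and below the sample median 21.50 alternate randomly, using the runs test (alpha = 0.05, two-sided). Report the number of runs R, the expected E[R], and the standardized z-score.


Step 1: Compute median = 21.50; label A = above, B = below.
Labels in order: BBAAABBAABAB  (n_A = 6, n_B = 6)
Step 2: Count runs R = 7.
Step 3: Under H0 (random ordering), E[R] = 2*n_A*n_B/(n_A+n_B) + 1 = 2*6*6/12 + 1 = 7.0000.
        Var[R] = 2*n_A*n_B*(2*n_A*n_B - n_A - n_B) / ((n_A+n_B)^2 * (n_A+n_B-1)) = 4320/1584 = 2.7273.
        SD[R] = 1.6514.
Step 4: R = E[R], so z = 0 with no continuity correction.
Step 5: Two-sided p-value via normal approximation = 2*(1 - Phi(|z|)) = 1.000000.
Step 6: alpha = 0.05. fail to reject H0.

R = 7, z = 0.0000, p = 1.000000, fail to reject H0.


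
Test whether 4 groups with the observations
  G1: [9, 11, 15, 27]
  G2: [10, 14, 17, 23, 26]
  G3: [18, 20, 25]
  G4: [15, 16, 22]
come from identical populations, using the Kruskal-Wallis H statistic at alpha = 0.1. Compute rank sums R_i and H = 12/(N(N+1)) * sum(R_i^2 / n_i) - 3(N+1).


Step 1: Combine all N = 15 observations and assign midranks.
sorted (value, group, rank): (9,G1,1), (10,G2,2), (11,G1,3), (14,G2,4), (15,G1,5.5), (15,G4,5.5), (16,G4,7), (17,G2,8), (18,G3,9), (20,G3,10), (22,G4,11), (23,G2,12), (25,G3,13), (26,G2,14), (27,G1,15)
Step 2: Sum ranks within each group.
R_1 = 24.5 (n_1 = 4)
R_2 = 40 (n_2 = 5)
R_3 = 32 (n_3 = 3)
R_4 = 23.5 (n_4 = 3)
Step 3: H = 12/(N(N+1)) * sum(R_i^2/n_i) - 3(N+1)
     = 12/(15*16) * (24.5^2/4 + 40^2/5 + 32^2/3 + 23.5^2/3) - 3*16
     = 0.050000 * 995.479 - 48
     = 1.773958.
Step 4: Ties present; correction factor C = 1 - 6/(15^3 - 15) = 0.998214. Corrected H = 1.773958 / 0.998214 = 1.777132.
Step 5: Under H0, H ~ chi^2(3); p-value = 0.619924.
Step 6: alpha = 0.1. fail to reject H0.

H = 1.7771, df = 3, p = 0.619924, fail to reject H0.


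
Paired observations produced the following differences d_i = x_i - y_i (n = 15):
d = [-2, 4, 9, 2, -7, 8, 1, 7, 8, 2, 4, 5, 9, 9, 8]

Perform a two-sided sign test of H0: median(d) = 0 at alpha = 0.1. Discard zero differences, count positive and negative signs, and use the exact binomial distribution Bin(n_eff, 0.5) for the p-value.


Step 1: Discard zero differences. Original n = 15; n_eff = number of nonzero differences = 15.
Nonzero differences (with sign): -2, +4, +9, +2, -7, +8, +1, +7, +8, +2, +4, +5, +9, +9, +8
Step 2: Count signs: positive = 13, negative = 2.
Step 3: Under H0: P(positive) = 0.5, so the number of positives S ~ Bin(15, 0.5).
Step 4: Two-sided exact p-value = sum of Bin(15,0.5) probabilities at or below the observed probability = 0.007385.
Step 5: alpha = 0.1. reject H0.

n_eff = 15, pos = 13, neg = 2, p = 0.007385, reject H0.


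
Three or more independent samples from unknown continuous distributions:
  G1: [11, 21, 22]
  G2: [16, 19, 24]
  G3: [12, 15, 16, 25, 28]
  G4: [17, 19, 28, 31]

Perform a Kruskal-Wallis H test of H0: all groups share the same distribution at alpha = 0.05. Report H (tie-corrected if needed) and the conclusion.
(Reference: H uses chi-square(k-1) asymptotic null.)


Step 1: Combine all N = 15 observations and assign midranks.
sorted (value, group, rank): (11,G1,1), (12,G3,2), (15,G3,3), (16,G2,4.5), (16,G3,4.5), (17,G4,6), (19,G2,7.5), (19,G4,7.5), (21,G1,9), (22,G1,10), (24,G2,11), (25,G3,12), (28,G3,13.5), (28,G4,13.5), (31,G4,15)
Step 2: Sum ranks within each group.
R_1 = 20 (n_1 = 3)
R_2 = 23 (n_2 = 3)
R_3 = 35 (n_3 = 5)
R_4 = 42 (n_4 = 4)
Step 3: H = 12/(N(N+1)) * sum(R_i^2/n_i) - 3(N+1)
     = 12/(15*16) * (20^2/3 + 23^2/3 + 35^2/5 + 42^2/4) - 3*16
     = 0.050000 * 995.667 - 48
     = 1.783333.
Step 4: Ties present; correction factor C = 1 - 18/(15^3 - 15) = 0.994643. Corrected H = 1.783333 / 0.994643 = 1.792938.
Step 5: Under H0, H ~ chi^2(3); p-value = 0.616473.
Step 6: alpha = 0.05. fail to reject H0.

H = 1.7929, df = 3, p = 0.616473, fail to reject H0.


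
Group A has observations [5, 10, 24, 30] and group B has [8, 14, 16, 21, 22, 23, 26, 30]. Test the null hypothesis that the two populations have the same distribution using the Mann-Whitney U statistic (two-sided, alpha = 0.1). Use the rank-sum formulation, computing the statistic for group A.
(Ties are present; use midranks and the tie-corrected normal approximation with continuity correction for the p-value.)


Step 1: Combine and sort all 12 observations; assign midranks.
sorted (value, group): (5,X), (8,Y), (10,X), (14,Y), (16,Y), (21,Y), (22,Y), (23,Y), (24,X), (26,Y), (30,X), (30,Y)
ranks: 5->1, 8->2, 10->3, 14->4, 16->5, 21->6, 22->7, 23->8, 24->9, 26->10, 30->11.5, 30->11.5
Step 2: Rank sum for X: R1 = 1 + 3 + 9 + 11.5 = 24.5.
Step 3: U_X = R1 - n1(n1+1)/2 = 24.5 - 4*5/2 = 24.5 - 10 = 14.5.
       U_Y = n1*n2 - U_X = 32 - 14.5 = 17.5.
Step 4: Ties are present, so use the tie-corrected normal approximation (with continuity correction) for the p-value.
Step 5: p-value = 0.864901; compare to alpha = 0.1. fail to reject H0.

U_X = 14.5, p = 0.864901, fail to reject H0 at alpha = 0.1.


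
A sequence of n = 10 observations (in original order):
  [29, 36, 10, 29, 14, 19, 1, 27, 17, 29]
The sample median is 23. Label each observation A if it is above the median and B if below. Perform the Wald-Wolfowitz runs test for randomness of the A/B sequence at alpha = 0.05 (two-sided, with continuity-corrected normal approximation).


Step 1: Compute median = 23; label A = above, B = below.
Labels in order: AABABBBABA  (n_A = 5, n_B = 5)
Step 2: Count runs R = 7.
Step 3: Under H0 (random ordering), E[R] = 2*n_A*n_B/(n_A+n_B) + 1 = 2*5*5/10 + 1 = 6.0000.
        Var[R] = 2*n_A*n_B*(2*n_A*n_B - n_A - n_B) / ((n_A+n_B)^2 * (n_A+n_B-1)) = 2000/900 = 2.2222.
        SD[R] = 1.4907.
Step 4: Continuity-corrected z = (R - 0.5 - E[R]) / SD[R] = (7 - 0.5 - 6.0000) / 1.4907 = 0.3354.
Step 5: Two-sided p-value via normal approximation = 2*(1 - Phi(|z|)) = 0.737316.
Step 6: alpha = 0.05. fail to reject H0.

R = 7, z = 0.3354, p = 0.737316, fail to reject H0.


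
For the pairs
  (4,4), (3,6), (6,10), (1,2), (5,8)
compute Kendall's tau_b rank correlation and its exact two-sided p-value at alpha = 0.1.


Step 1: Enumerate the 10 unordered pairs (i,j) with i<j and classify each by sign(x_j-x_i) * sign(y_j-y_i).
  (1,2):dx=-1,dy=+2->D; (1,3):dx=+2,dy=+6->C; (1,4):dx=-3,dy=-2->C; (1,5):dx=+1,dy=+4->C
  (2,3):dx=+3,dy=+4->C; (2,4):dx=-2,dy=-4->C; (2,5):dx=+2,dy=+2->C; (3,4):dx=-5,dy=-8->C
  (3,5):dx=-1,dy=-2->C; (4,5):dx=+4,dy=+6->C
Step 2: C = 9, D = 1, total pairs = 10.
Step 3: tau = (C - D)/(n(n-1)/2) = (9 - 1)/10 = 0.800000.
Step 4: Exact two-sided p-value (enumerate n! = 120 permutations of y under H0): p = 0.083333.
Step 5: alpha = 0.1. reject H0.

tau_b = 0.8000 (C=9, D=1), p = 0.083333, reject H0.


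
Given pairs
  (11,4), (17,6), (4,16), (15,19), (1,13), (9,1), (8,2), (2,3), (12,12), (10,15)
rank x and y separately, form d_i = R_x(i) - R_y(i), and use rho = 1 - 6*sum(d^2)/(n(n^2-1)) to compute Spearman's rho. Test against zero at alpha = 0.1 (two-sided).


Step 1: Rank x and y separately (midranks; no ties here).
rank(x): 11->7, 17->10, 4->3, 15->9, 1->1, 9->5, 8->4, 2->2, 12->8, 10->6
rank(y): 4->4, 6->5, 16->9, 19->10, 13->7, 1->1, 2->2, 3->3, 12->6, 15->8
Step 2: d_i = R_x(i) - R_y(i); compute d_i^2.
  (7-4)^2=9, (10-5)^2=25, (3-9)^2=36, (9-10)^2=1, (1-7)^2=36, (5-1)^2=16, (4-2)^2=4, (2-3)^2=1, (8-6)^2=4, (6-8)^2=4
sum(d^2) = 136.
Step 3: rho = 1 - 6*136 / (10*(10^2 - 1)) = 1 - 816/990 = 0.175758.
Step 4: Under H0, t = rho * sqrt((n-2)/(1-rho^2)) = 0.5050 ~ t(8).
Step 5: Two-sided p-value from the t-distribution with 8 df = 0.627188.
Step 6: alpha = 0.1. fail to reject H0.

rho = 0.1758, p = 0.627188, fail to reject H0 at alpha = 0.1.


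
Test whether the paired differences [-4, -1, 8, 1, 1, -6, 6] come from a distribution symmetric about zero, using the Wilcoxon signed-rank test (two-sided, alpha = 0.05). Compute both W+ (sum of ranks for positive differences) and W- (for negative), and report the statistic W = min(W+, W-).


Step 1: Drop any zero differences (none here) and take |d_i|.
|d| = [4, 1, 8, 1, 1, 6, 6]
Step 2: Midrank |d_i| (ties get averaged ranks).
ranks: |4|->4, |1|->2, |8|->7, |1|->2, |1|->2, |6|->5.5, |6|->5.5
Step 3: Attach original signs; sum ranks with positive sign and with negative sign.
W+ = 7 + 2 + 2 + 5.5 = 16.5
W- = 4 + 2 + 5.5 = 11.5
(Check: W+ + W- = 28 should equal n(n+1)/2 = 28.)
Step 4: Test statistic W = min(W+, W-) = 11.5.
Step 5: Ties in |d|, so use the tie-corrected normal approximation.
        E[W] = n(n+1)/4 = 7*8/4 = 14.
        Tie groups: |d|=1 (t=3), |d|=6 (t=2); sum(t^3 - t) = 30.
        Var[W] = n(n+1)(2n+1)/24 - sum(t^3-t)/48 = 840/24 - 30/48 = 34.375.
        z = (W - E[W]) / sqrt(Var[W]) = (11.5 - 14) / 5.8630 = -0.4264.
        Two-sided p = 2*Phi(z) = 0.669815.
Step 6: alpha = 0.05. fail to reject H0.

W+ = 16.5, W- = 11.5, W = min = 11.5, p = 0.669815, fail to reject H0.


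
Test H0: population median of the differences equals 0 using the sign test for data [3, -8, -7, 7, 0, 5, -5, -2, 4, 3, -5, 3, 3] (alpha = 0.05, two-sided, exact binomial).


Step 1: Discard zero differences. Original n = 13; n_eff = number of nonzero differences = 12.
Nonzero differences (with sign): +3, -8, -7, +7, +5, -5, -2, +4, +3, -5, +3, +3
Step 2: Count signs: positive = 7, negative = 5.
Step 3: Under H0: P(positive) = 0.5, so the number of positives S ~ Bin(12, 0.5).
Step 4: Two-sided exact p-value = sum of Bin(12,0.5) probabilities at or below the observed probability = 0.774414.
Step 5: alpha = 0.05. fail to reject H0.

n_eff = 12, pos = 7, neg = 5, p = 0.774414, fail to reject H0.


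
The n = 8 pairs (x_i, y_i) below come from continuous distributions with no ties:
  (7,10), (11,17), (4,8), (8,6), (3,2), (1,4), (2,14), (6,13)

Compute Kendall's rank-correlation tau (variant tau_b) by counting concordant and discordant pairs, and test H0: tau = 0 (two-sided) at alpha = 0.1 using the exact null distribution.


Step 1: Enumerate the 28 unordered pairs (i,j) with i<j and classify each by sign(x_j-x_i) * sign(y_j-y_i).
  (1,2):dx=+4,dy=+7->C; (1,3):dx=-3,dy=-2->C; (1,4):dx=+1,dy=-4->D; (1,5):dx=-4,dy=-8->C
  (1,6):dx=-6,dy=-6->C; (1,7):dx=-5,dy=+4->D; (1,8):dx=-1,dy=+3->D; (2,3):dx=-7,dy=-9->C
  (2,4):dx=-3,dy=-11->C; (2,5):dx=-8,dy=-15->C; (2,6):dx=-10,dy=-13->C; (2,7):dx=-9,dy=-3->C
  (2,8):dx=-5,dy=-4->C; (3,4):dx=+4,dy=-2->D; (3,5):dx=-1,dy=-6->C; (3,6):dx=-3,dy=-4->C
  (3,7):dx=-2,dy=+6->D; (3,8):dx=+2,dy=+5->C; (4,5):dx=-5,dy=-4->C; (4,6):dx=-7,dy=-2->C
  (4,7):dx=-6,dy=+8->D; (4,8):dx=-2,dy=+7->D; (5,6):dx=-2,dy=+2->D; (5,7):dx=-1,dy=+12->D
  (5,8):dx=+3,dy=+11->C; (6,7):dx=+1,dy=+10->C; (6,8):dx=+5,dy=+9->C; (7,8):dx=+4,dy=-1->D
Step 2: C = 18, D = 10, total pairs = 28.
Step 3: tau = (C - D)/(n(n-1)/2) = (18 - 10)/28 = 0.285714.
Step 4: Exact two-sided p-value (enumerate n! = 40320 permutations of y under H0): p = 0.398760.
Step 5: alpha = 0.1. fail to reject H0.

tau_b = 0.2857 (C=18, D=10), p = 0.398760, fail to reject H0.


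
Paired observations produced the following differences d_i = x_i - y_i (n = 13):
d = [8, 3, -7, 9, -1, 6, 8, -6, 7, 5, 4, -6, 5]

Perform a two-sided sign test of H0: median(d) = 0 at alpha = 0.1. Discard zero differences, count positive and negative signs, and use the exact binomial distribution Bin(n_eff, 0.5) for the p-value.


Step 1: Discard zero differences. Original n = 13; n_eff = number of nonzero differences = 13.
Nonzero differences (with sign): +8, +3, -7, +9, -1, +6, +8, -6, +7, +5, +4, -6, +5
Step 2: Count signs: positive = 9, negative = 4.
Step 3: Under H0: P(positive) = 0.5, so the number of positives S ~ Bin(13, 0.5).
Step 4: Two-sided exact p-value = sum of Bin(13,0.5) probabilities at or below the observed probability = 0.266846.
Step 5: alpha = 0.1. fail to reject H0.

n_eff = 13, pos = 9, neg = 4, p = 0.266846, fail to reject H0.


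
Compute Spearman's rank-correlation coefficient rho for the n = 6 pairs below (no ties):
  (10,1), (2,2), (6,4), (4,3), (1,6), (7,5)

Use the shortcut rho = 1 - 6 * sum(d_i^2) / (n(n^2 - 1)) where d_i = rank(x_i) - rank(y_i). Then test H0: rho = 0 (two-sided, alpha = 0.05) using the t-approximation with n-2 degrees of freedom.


Step 1: Rank x and y separately (midranks; no ties here).
rank(x): 10->6, 2->2, 6->4, 4->3, 1->1, 7->5
rank(y): 1->1, 2->2, 4->4, 3->3, 6->6, 5->5
Step 2: d_i = R_x(i) - R_y(i); compute d_i^2.
  (6-1)^2=25, (2-2)^2=0, (4-4)^2=0, (3-3)^2=0, (1-6)^2=25, (5-5)^2=0
sum(d^2) = 50.
Step 3: rho = 1 - 6*50 / (6*(6^2 - 1)) = 1 - 300/210 = -0.428571.
Step 4: Under H0, t = rho * sqrt((n-2)/(1-rho^2)) = -0.9487 ~ t(4).
Step 5: Two-sided p-value from the t-distribution with 4 df = 0.396501.
Step 6: alpha = 0.05. fail to reject H0.

rho = -0.4286, p = 0.396501, fail to reject H0 at alpha = 0.05.


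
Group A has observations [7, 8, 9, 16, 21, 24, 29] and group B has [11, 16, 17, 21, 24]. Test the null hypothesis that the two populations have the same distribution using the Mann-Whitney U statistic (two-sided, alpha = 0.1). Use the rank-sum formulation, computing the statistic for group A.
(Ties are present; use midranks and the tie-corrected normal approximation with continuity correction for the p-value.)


Step 1: Combine and sort all 12 observations; assign midranks.
sorted (value, group): (7,X), (8,X), (9,X), (11,Y), (16,X), (16,Y), (17,Y), (21,X), (21,Y), (24,X), (24,Y), (29,X)
ranks: 7->1, 8->2, 9->3, 11->4, 16->5.5, 16->5.5, 17->7, 21->8.5, 21->8.5, 24->10.5, 24->10.5, 29->12
Step 2: Rank sum for X: R1 = 1 + 2 + 3 + 5.5 + 8.5 + 10.5 + 12 = 42.5.
Step 3: U_X = R1 - n1(n1+1)/2 = 42.5 - 7*8/2 = 42.5 - 28 = 14.5.
       U_Y = n1*n2 - U_X = 35 - 14.5 = 20.5.
Step 4: Ties are present, so use the tie-corrected normal approximation (with continuity correction) for the p-value.
Step 5: p-value = 0.683167; compare to alpha = 0.1. fail to reject H0.

U_X = 14.5, p = 0.683167, fail to reject H0 at alpha = 0.1.


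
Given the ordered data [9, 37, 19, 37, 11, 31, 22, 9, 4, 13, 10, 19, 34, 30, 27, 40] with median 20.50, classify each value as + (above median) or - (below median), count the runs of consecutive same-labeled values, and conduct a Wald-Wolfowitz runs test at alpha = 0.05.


Step 1: Compute median = 20.50; label A = above, B = below.
Labels in order: BABABAABBBBBAAAA  (n_A = 8, n_B = 8)
Step 2: Count runs R = 8.
Step 3: Under H0 (random ordering), E[R] = 2*n_A*n_B/(n_A+n_B) + 1 = 2*8*8/16 + 1 = 9.0000.
        Var[R] = 2*n_A*n_B*(2*n_A*n_B - n_A - n_B) / ((n_A+n_B)^2 * (n_A+n_B-1)) = 14336/3840 = 3.7333.
        SD[R] = 1.9322.
Step 4: Continuity-corrected z = (R + 0.5 - E[R]) / SD[R] = (8 + 0.5 - 9.0000) / 1.9322 = -0.2588.
Step 5: Two-sided p-value via normal approximation = 2*(1 - Phi(|z|)) = 0.795809.
Step 6: alpha = 0.05. fail to reject H0.

R = 8, z = -0.2588, p = 0.795809, fail to reject H0.


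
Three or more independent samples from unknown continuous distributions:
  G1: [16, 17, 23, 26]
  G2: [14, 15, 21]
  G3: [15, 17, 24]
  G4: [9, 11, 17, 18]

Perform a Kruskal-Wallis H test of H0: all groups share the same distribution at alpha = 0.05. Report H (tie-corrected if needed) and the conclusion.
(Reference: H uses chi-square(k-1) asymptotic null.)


Step 1: Combine all N = 14 observations and assign midranks.
sorted (value, group, rank): (9,G4,1), (11,G4,2), (14,G2,3), (15,G2,4.5), (15,G3,4.5), (16,G1,6), (17,G1,8), (17,G3,8), (17,G4,8), (18,G4,10), (21,G2,11), (23,G1,12), (24,G3,13), (26,G1,14)
Step 2: Sum ranks within each group.
R_1 = 40 (n_1 = 4)
R_2 = 18.5 (n_2 = 3)
R_3 = 25.5 (n_3 = 3)
R_4 = 21 (n_4 = 4)
Step 3: H = 12/(N(N+1)) * sum(R_i^2/n_i) - 3(N+1)
     = 12/(14*15) * (40^2/4 + 18.5^2/3 + 25.5^2/3 + 21^2/4) - 3*15
     = 0.057143 * 841.083 - 45
     = 3.061905.
Step 4: Ties present; correction factor C = 1 - 30/(14^3 - 14) = 0.989011. Corrected H = 3.061905 / 0.989011 = 3.095926.
Step 5: Under H0, H ~ chi^2(3); p-value = 0.377070.
Step 6: alpha = 0.05. fail to reject H0.

H = 3.0959, df = 3, p = 0.377070, fail to reject H0.


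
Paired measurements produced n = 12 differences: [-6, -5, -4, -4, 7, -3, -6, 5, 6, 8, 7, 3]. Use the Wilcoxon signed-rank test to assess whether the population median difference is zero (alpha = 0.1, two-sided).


Step 1: Drop any zero differences (none here) and take |d_i|.
|d| = [6, 5, 4, 4, 7, 3, 6, 5, 6, 8, 7, 3]
Step 2: Midrank |d_i| (ties get averaged ranks).
ranks: |6|->8, |5|->5.5, |4|->3.5, |4|->3.5, |7|->10.5, |3|->1.5, |6|->8, |5|->5.5, |6|->8, |8|->12, |7|->10.5, |3|->1.5
Step 3: Attach original signs; sum ranks with positive sign and with negative sign.
W+ = 10.5 + 5.5 + 8 + 12 + 10.5 + 1.5 = 48
W- = 8 + 5.5 + 3.5 + 3.5 + 1.5 + 8 = 30
(Check: W+ + W- = 78 should equal n(n+1)/2 = 78.)
Step 4: Test statistic W = min(W+, W-) = 30.
Step 5: Ties in |d|, so use the tie-corrected normal approximation.
        E[W] = n(n+1)/4 = 12*13/4 = 39.
        Tie groups: |d|=3 (t=2), |d|=4 (t=2), |d|=5 (t=2), |d|=6 (t=3), |d|=7 (t=2); sum(t^3 - t) = 48.
        Var[W] = n(n+1)(2n+1)/24 - sum(t^3-t)/48 = 3900/24 - 48/48 = 161.5.
        z = (W - E[W]) / sqrt(Var[W]) = (30 - 39) / 12.7083 = -0.7082.
        Two-sided p = 2*Phi(z) = 0.478821.
Step 6: alpha = 0.1. fail to reject H0.

W+ = 48, W- = 30, W = min = 30, p = 0.478821, fail to reject H0.


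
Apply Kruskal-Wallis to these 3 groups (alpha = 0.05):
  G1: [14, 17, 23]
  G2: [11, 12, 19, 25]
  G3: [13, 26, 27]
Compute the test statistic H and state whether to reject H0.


Step 1: Combine all N = 10 observations and assign midranks.
sorted (value, group, rank): (11,G2,1), (12,G2,2), (13,G3,3), (14,G1,4), (17,G1,5), (19,G2,6), (23,G1,7), (25,G2,8), (26,G3,9), (27,G3,10)
Step 2: Sum ranks within each group.
R_1 = 16 (n_1 = 3)
R_2 = 17 (n_2 = 4)
R_3 = 22 (n_3 = 3)
Step 3: H = 12/(N(N+1)) * sum(R_i^2/n_i) - 3(N+1)
     = 12/(10*11) * (16^2/3 + 17^2/4 + 22^2/3) - 3*11
     = 0.109091 * 318.917 - 33
     = 1.790909.
Step 4: No ties, so H is used without correction.
Step 5: Under H0, H ~ chi^2(2); p-value = 0.408422.
Step 6: alpha = 0.05. fail to reject H0.

H = 1.7909, df = 2, p = 0.408422, fail to reject H0.


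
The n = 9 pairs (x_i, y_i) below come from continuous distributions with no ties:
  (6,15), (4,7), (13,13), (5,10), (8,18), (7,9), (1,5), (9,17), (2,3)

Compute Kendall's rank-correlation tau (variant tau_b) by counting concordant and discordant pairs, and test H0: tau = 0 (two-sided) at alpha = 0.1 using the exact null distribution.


Step 1: Enumerate the 36 unordered pairs (i,j) with i<j and classify each by sign(x_j-x_i) * sign(y_j-y_i).
  (1,2):dx=-2,dy=-8->C; (1,3):dx=+7,dy=-2->D; (1,4):dx=-1,dy=-5->C; (1,5):dx=+2,dy=+3->C
  (1,6):dx=+1,dy=-6->D; (1,7):dx=-5,dy=-10->C; (1,8):dx=+3,dy=+2->C; (1,9):dx=-4,dy=-12->C
  (2,3):dx=+9,dy=+6->C; (2,4):dx=+1,dy=+3->C; (2,5):dx=+4,dy=+11->C; (2,6):dx=+3,dy=+2->C
  (2,7):dx=-3,dy=-2->C; (2,8):dx=+5,dy=+10->C; (2,9):dx=-2,dy=-4->C; (3,4):dx=-8,dy=-3->C
  (3,5):dx=-5,dy=+5->D; (3,6):dx=-6,dy=-4->C; (3,7):dx=-12,dy=-8->C; (3,8):dx=-4,dy=+4->D
  (3,9):dx=-11,dy=-10->C; (4,5):dx=+3,dy=+8->C; (4,6):dx=+2,dy=-1->D; (4,7):dx=-4,dy=-5->C
  (4,8):dx=+4,dy=+7->C; (4,9):dx=-3,dy=-7->C; (5,6):dx=-1,dy=-9->C; (5,7):dx=-7,dy=-13->C
  (5,8):dx=+1,dy=-1->D; (5,9):dx=-6,dy=-15->C; (6,7):dx=-6,dy=-4->C; (6,8):dx=+2,dy=+8->C
  (6,9):dx=-5,dy=-6->C; (7,8):dx=+8,dy=+12->C; (7,9):dx=+1,dy=-2->D; (8,9):dx=-7,dy=-14->C
Step 2: C = 29, D = 7, total pairs = 36.
Step 3: tau = (C - D)/(n(n-1)/2) = (29 - 7)/36 = 0.611111.
Step 4: Exact two-sided p-value (enumerate n! = 362880 permutations of y under H0): p = 0.024741.
Step 5: alpha = 0.1. reject H0.

tau_b = 0.6111 (C=29, D=7), p = 0.024741, reject H0.


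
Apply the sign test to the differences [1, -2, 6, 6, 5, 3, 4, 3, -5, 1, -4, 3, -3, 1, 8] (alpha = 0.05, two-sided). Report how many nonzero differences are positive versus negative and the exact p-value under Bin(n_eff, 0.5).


Step 1: Discard zero differences. Original n = 15; n_eff = number of nonzero differences = 15.
Nonzero differences (with sign): +1, -2, +6, +6, +5, +3, +4, +3, -5, +1, -4, +3, -3, +1, +8
Step 2: Count signs: positive = 11, negative = 4.
Step 3: Under H0: P(positive) = 0.5, so the number of positives S ~ Bin(15, 0.5).
Step 4: Two-sided exact p-value = sum of Bin(15,0.5) probabilities at or below the observed probability = 0.118469.
Step 5: alpha = 0.05. fail to reject H0.

n_eff = 15, pos = 11, neg = 4, p = 0.118469, fail to reject H0.
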